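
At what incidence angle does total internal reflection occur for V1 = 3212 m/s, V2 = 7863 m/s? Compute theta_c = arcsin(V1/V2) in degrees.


V1/V2 = 3212/7863 = 0.408495
theta_c = arcsin(0.408495) = 24.1104 degrees

24.1104


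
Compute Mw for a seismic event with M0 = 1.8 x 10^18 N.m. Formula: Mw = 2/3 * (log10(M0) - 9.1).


log10(M0) = log10(1.8 x 10^18) = 18.2553
Mw = 2/3 * (18.2553 - 9.1)
= 2/3 * 9.1553
= 6.1

6.1


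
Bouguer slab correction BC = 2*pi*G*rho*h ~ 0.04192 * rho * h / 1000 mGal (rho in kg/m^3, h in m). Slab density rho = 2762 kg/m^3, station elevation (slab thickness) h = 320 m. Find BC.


BC = 0.04192 * rho * h / 1000
= 0.04192 * 2762 * 320 / 1000
= 37.0506 mGal

37.0506


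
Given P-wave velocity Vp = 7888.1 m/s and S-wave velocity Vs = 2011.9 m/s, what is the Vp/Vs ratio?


Vp/Vs = 7888.1 / 2011.9
= 3.9207

3.9207


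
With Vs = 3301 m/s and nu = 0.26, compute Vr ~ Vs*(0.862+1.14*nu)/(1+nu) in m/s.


Numerator factor = 0.862 + 1.14*0.26 = 1.1584
Denominator = 1 + 0.26 = 1.26
Vr = 3301 * 1.1584 / 1.26 = 3034.82 m/s

3034.82


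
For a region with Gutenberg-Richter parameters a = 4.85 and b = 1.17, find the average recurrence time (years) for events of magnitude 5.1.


log10(N) = 4.85 - 1.17*5.1 = -1.117
N = 10^-1.117 = 0.076384
T = 1/N = 1/0.076384 = 13.0918 years

13.0918


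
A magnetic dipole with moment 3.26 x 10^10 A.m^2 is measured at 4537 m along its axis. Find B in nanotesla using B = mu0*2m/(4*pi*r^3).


m = 3.26 x 10^10 = 32600000000 A.m^2
2m = 65200000000 A.m^2
r^3 = 4537^3 = 93391282153
B = (4pi*10^-7) * 65200000000 / (4*pi * 93391282153) * 1e9
= 81932.736406 / 1173589463684.79 * 1e9
= 69.8138 nT

69.8138


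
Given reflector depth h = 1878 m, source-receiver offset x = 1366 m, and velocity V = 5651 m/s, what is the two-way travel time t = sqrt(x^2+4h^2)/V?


x^2 + 4h^2 = 1366^2 + 4*1878^2 = 1865956 + 14107536 = 15973492
sqrt(15973492) = 3996.6851
t = 3996.6851 / 5651 = 0.7073 s

0.7073


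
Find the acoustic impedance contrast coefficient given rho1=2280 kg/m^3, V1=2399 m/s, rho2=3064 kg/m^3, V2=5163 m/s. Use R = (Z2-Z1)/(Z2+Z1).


Z1 = 2280 * 2399 = 5469720
Z2 = 3064 * 5163 = 15819432
R = (15819432 - 5469720) / (15819432 + 5469720) = 10349712 / 21289152 = 0.4861

0.4861


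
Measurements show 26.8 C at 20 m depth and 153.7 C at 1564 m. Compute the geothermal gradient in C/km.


dT = 153.7 - 26.8 = 126.9 C
dz = 1564 - 20 = 1544 m
gradient = dT/dz * 1000 = 126.9/1544 * 1000 = 82.1891 C/km

82.1891


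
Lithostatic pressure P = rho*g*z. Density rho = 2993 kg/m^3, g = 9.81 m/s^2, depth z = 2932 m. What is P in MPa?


P = rho * g * z / 1e6
= 2993 * 9.81 * 2932 / 1e6
= 86087419.56 / 1e6
= 86.0874 MPa

86.0874


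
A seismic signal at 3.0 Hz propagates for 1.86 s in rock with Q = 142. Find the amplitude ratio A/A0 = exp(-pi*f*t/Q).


pi*f*t/Q = pi*3.0*1.86/142 = 0.123451
A/A0 = exp(-0.123451) = 0.883865

0.883865


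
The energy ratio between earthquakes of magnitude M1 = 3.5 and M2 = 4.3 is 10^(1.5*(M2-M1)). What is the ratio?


M2 - M1 = 4.3 - 3.5 = 0.8
1.5 * 0.8 = 1.2
ratio = 10^1.2 = 15.85

15.85


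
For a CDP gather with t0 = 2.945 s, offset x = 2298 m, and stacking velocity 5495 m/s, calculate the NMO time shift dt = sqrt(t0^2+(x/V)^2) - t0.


x/Vnmo = 2298/5495 = 0.418198
(x/Vnmo)^2 = 0.17489
t0^2 = 8.673025
sqrt(8.673025 + 0.17489) = 2.974544
dt = 2.974544 - 2.945 = 0.029544

0.029544


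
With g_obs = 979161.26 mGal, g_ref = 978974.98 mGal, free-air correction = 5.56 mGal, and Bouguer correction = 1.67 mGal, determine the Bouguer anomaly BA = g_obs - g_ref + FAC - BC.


BA = g_obs - g_ref + FAC - BC
= 979161.26 - 978974.98 + 5.56 - 1.67
= 190.17 mGal

190.17


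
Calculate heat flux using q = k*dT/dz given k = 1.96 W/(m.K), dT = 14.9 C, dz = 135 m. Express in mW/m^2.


q = k * dT / dz * 1000
= 1.96 * 14.9 / 135 * 1000
= 0.216326 * 1000
= 216.3259 mW/m^2

216.3259


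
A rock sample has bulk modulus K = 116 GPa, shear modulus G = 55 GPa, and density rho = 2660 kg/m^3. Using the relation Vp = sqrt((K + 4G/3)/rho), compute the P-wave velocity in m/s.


First compute the effective modulus:
K + 4G/3 = 116e9 + 4*55e9/3 = 189333333333.33 Pa
Then divide by density:
189333333333.33 / 2660 = 71177944.8622 Pa/(kg/m^3)
Take the square root:
Vp = sqrt(71177944.8622) = 8436.7 m/s

8436.7


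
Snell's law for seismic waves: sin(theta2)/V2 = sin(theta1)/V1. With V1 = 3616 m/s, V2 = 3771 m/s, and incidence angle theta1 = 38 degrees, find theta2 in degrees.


sin(theta1) = sin(38 deg) = 0.615661
sin(theta2) = V2/V1 * sin(theta1) = 3771/3616 * 0.615661 = 0.642052
theta2 = arcsin(0.642052) = 39.945 degrees

39.945


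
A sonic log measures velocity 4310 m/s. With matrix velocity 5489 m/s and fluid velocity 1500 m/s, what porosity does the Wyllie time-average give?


1/V - 1/Vm = 1/4310 - 1/5489 = 4.984e-05
1/Vf - 1/Vm = 1/1500 - 1/5489 = 0.00048448
phi = 4.984e-05 / 0.00048448 = 0.1029

0.1029


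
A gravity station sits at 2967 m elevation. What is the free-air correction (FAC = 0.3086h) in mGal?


FAC = 0.3086 * h
= 0.3086 * 2967
= 915.6162 mGal

915.6162


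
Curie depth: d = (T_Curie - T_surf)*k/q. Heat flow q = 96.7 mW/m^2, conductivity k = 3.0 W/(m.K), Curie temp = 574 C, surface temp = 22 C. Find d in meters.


T_Curie - T_surf = 574 - 22 = 552 C
Convert q to W/m^2: 96.7 mW/m^2 = 0.0967 W/m^2
d = 552 * 3.0 / 0.0967 = 17125.13 m

17125.13


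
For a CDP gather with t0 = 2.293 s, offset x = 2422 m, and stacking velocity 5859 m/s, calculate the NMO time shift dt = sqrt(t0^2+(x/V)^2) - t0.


x/Vnmo = 2422/5859 = 0.413381
(x/Vnmo)^2 = 0.170884
t0^2 = 5.257849
sqrt(5.257849 + 0.170884) = 2.329964
dt = 2.329964 - 2.293 = 0.036964

0.036964


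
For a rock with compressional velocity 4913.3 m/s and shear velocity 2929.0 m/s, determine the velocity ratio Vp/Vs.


Vp/Vs = 4913.3 / 2929.0
= 1.6775

1.6775


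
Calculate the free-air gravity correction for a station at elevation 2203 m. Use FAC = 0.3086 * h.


FAC = 0.3086 * h
= 0.3086 * 2203
= 679.8458 mGal

679.8458


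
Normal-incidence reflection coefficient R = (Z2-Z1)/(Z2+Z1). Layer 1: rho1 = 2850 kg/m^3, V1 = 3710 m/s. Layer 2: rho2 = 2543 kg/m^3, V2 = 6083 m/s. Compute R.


Z1 = 2850 * 3710 = 10573500
Z2 = 2543 * 6083 = 15469069
R = (15469069 - 10573500) / (15469069 + 10573500) = 4895569 / 26042569 = 0.188

0.188


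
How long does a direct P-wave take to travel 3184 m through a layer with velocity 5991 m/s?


t = x / V
= 3184 / 5991
= 0.5315 s

0.5315


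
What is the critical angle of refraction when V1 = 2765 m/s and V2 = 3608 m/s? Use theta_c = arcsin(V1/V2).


V1/V2 = 2765/3608 = 0.766353
theta_c = arcsin(0.766353) = 50.0275 degrees

50.0275


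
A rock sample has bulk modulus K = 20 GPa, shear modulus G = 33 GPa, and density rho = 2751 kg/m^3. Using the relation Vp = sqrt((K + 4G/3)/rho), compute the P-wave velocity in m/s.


First compute the effective modulus:
K + 4G/3 = 20e9 + 4*33e9/3 = 64000000000.0 Pa
Then divide by density:
64000000000.0 / 2751 = 23264267.5391 Pa/(kg/m^3)
Take the square root:
Vp = sqrt(23264267.5391) = 4823.3 m/s

4823.3


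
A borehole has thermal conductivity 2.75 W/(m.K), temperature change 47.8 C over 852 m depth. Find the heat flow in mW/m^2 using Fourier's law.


q = k * dT / dz * 1000
= 2.75 * 47.8 / 852 * 1000
= 0.154284 * 1000
= 154.284 mW/m^2

154.284


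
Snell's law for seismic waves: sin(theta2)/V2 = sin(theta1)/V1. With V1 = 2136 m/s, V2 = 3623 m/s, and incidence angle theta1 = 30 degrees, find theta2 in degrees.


sin(theta1) = sin(30 deg) = 0.5
sin(theta2) = V2/V1 * sin(theta1) = 3623/2136 * 0.5 = 0.848081
theta2 = arcsin(0.848081) = 58.0035 degrees

58.0035


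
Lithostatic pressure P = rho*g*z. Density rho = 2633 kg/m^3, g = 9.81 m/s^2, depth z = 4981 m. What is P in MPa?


P = rho * g * z / 1e6
= 2633 * 9.81 * 4981 / 1e6
= 128657885.13 / 1e6
= 128.6579 MPa

128.6579


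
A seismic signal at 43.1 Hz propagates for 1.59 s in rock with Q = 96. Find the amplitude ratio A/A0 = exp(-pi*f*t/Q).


pi*f*t/Q = pi*43.1*1.59/96 = 2.242606
A/A0 = exp(-2.242606) = 0.106181

0.106181


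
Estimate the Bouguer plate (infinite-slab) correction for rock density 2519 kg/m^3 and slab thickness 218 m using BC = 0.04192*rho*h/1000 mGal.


BC = 0.04192 * rho * h / 1000
= 0.04192 * 2519 * 218 / 1000
= 23.02 mGal

23.02


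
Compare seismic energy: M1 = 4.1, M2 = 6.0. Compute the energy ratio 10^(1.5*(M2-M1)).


M2 - M1 = 6.0 - 4.1 = 1.9
1.5 * 1.9 = 2.85
ratio = 10^2.85 = 707.95

707.95


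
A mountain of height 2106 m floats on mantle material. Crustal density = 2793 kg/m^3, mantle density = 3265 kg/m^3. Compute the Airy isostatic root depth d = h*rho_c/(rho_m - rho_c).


rho_m - rho_c = 3265 - 2793 = 472
d = 2106 * 2793 / 472
= 5882058 / 472
= 12461.99 m

12461.99


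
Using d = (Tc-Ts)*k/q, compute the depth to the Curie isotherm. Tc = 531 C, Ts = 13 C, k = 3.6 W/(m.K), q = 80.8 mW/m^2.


T_Curie - T_surf = 531 - 13 = 518 C
Convert q to W/m^2: 80.8 mW/m^2 = 0.0808 W/m^2
d = 518 * 3.6 / 0.0808 = 23079.21 m

23079.21


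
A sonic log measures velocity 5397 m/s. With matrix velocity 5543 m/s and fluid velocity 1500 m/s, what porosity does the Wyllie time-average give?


1/V - 1/Vm = 1/5397 - 1/5543 = 4.88e-06
1/Vf - 1/Vm = 1/1500 - 1/5543 = 0.00048626
phi = 4.88e-06 / 0.00048626 = 0.01

0.01


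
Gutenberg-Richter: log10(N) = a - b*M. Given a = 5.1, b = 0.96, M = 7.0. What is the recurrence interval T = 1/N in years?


log10(N) = 5.1 - 0.96*7.0 = -1.62
N = 10^-1.62 = 0.023988
T = 1/N = 1/0.023988 = 41.6869 years

41.6869


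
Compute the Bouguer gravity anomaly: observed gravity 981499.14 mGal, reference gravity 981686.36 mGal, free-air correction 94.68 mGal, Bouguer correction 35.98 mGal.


BA = g_obs - g_ref + FAC - BC
= 981499.14 - 981686.36 + 94.68 - 35.98
= -128.52 mGal

-128.52


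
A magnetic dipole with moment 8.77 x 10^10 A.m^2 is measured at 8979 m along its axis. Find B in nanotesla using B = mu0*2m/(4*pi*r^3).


m = 8.77 x 10^10 = 87700000000 A.m^2
2m = 175400000000 A.m^2
r^3 = 8979^3 = 723908897739
B = (4pi*10^-7) * 175400000000 / (4*pi * 723908897739) * 1e9
= 220414.140576 / 9096907500020.51 * 1e9
= 24.2296 nT

24.2296


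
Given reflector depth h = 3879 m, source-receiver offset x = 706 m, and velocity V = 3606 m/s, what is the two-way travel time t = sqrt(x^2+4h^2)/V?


x^2 + 4h^2 = 706^2 + 4*3879^2 = 498436 + 60186564 = 60685000
sqrt(60685000) = 7790.0578
t = 7790.0578 / 3606 = 2.1603 s

2.1603


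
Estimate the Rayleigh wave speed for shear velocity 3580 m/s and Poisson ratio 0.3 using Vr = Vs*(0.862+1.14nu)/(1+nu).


Numerator factor = 0.862 + 1.14*0.3 = 1.204
Denominator = 1 + 0.3 = 1.3
Vr = 3580 * 1.204 / 1.3 = 3315.63 m/s

3315.63


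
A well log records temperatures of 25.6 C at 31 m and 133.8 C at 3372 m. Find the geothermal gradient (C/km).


dT = 133.8 - 25.6 = 108.2 C
dz = 3372 - 31 = 3341 m
gradient = dT/dz * 1000 = 108.2/3341 * 1000 = 32.3855 C/km

32.3855


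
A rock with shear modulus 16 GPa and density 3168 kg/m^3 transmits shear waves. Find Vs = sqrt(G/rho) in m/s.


Convert G to Pa: G = 16e9 Pa
Compute G/rho = 16e9 / 3168 = 5050505.0505
Vs = sqrt(5050505.0505) = 2247.33 m/s

2247.33


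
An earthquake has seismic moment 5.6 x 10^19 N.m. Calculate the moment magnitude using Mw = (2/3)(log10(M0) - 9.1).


log10(M0) = log10(5.6 x 10^19) = 19.7482
Mw = 2/3 * (19.7482 - 9.1)
= 2/3 * 10.6482
= 7.1

7.1


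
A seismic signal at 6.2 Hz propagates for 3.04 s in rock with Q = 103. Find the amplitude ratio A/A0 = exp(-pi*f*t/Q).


pi*f*t/Q = pi*6.2*3.04/103 = 0.574881
A/A0 = exp(-0.574881) = 0.562772

0.562772


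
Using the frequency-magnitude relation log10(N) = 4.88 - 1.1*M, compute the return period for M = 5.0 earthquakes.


log10(N) = 4.88 - 1.1*5.0 = -0.62
N = 10^-0.62 = 0.239883
T = 1/N = 1/0.239883 = 4.1687 years

4.1687


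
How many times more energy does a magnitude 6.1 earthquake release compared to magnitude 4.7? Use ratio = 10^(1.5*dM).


M2 - M1 = 6.1 - 4.7 = 1.4
1.5 * 1.4 = 2.1
ratio = 10^2.1 = 125.89

125.89


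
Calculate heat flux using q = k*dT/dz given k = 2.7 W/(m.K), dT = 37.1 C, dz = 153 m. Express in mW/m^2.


q = k * dT / dz * 1000
= 2.7 * 37.1 / 153 * 1000
= 0.654706 * 1000
= 654.7059 mW/m^2

654.7059


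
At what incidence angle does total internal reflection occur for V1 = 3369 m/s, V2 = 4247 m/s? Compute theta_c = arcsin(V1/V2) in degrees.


V1/V2 = 3369/4247 = 0.793266
theta_c = arcsin(0.793266) = 52.4918 degrees

52.4918


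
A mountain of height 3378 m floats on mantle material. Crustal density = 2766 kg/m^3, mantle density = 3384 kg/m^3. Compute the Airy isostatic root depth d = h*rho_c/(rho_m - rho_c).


rho_m - rho_c = 3384 - 2766 = 618
d = 3378 * 2766 / 618
= 9343548 / 618
= 15119.01 m

15119.01


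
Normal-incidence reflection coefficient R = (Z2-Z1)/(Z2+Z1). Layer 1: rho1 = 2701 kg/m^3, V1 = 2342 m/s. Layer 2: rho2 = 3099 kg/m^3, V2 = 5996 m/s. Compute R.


Z1 = 2701 * 2342 = 6325742
Z2 = 3099 * 5996 = 18581604
R = (18581604 - 6325742) / (18581604 + 6325742) = 12255862 / 24907346 = 0.4921

0.4921


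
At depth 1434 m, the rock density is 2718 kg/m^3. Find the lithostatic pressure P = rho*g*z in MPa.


P = rho * g * z / 1e6
= 2718 * 9.81 * 1434 / 1e6
= 38235573.72 / 1e6
= 38.2356 MPa

38.2356


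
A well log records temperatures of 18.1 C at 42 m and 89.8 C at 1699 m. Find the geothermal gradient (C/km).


dT = 89.8 - 18.1 = 71.7 C
dz = 1699 - 42 = 1657 m
gradient = dT/dz * 1000 = 71.7/1657 * 1000 = 43.271 C/km

43.271


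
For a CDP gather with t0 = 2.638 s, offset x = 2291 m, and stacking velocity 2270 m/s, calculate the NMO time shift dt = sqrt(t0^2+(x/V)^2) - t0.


x/Vnmo = 2291/2270 = 1.009251
(x/Vnmo)^2 = 1.018588
t0^2 = 6.959044
sqrt(6.959044 + 1.018588) = 2.82447
dt = 2.82447 - 2.638 = 0.18647

0.18647


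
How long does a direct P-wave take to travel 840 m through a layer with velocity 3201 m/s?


t = x / V
= 840 / 3201
= 0.2624 s

0.2624


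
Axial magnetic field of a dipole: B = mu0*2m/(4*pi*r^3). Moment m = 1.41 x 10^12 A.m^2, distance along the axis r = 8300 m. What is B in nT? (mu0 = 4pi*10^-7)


m = 1.41 x 10^12 = 1410000000000 A.m^2
2m = 2820000000000 A.m^2
r^3 = 8300^3 = 571787000000
B = (4pi*10^-7) * 2820000000000 / (4*pi * 571787000000) * 1e9
= 3543716.513249 / 7185287354472.59 * 1e9
= 493.1906 nT

493.1906


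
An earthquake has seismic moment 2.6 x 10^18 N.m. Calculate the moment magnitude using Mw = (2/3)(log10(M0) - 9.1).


log10(M0) = log10(2.6 x 10^18) = 18.415
Mw = 2/3 * (18.415 - 9.1)
= 2/3 * 9.315
= 6.21

6.21


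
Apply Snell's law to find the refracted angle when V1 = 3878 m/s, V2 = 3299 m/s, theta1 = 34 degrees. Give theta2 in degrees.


sin(theta1) = sin(34 deg) = 0.559193
sin(theta2) = V2/V1 * sin(theta1) = 3299/3878 * 0.559193 = 0.475703
theta2 = arcsin(0.475703) = 28.4052 degrees

28.4052


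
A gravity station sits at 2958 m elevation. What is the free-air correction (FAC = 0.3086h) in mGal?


FAC = 0.3086 * h
= 0.3086 * 2958
= 912.8388 mGal

912.8388


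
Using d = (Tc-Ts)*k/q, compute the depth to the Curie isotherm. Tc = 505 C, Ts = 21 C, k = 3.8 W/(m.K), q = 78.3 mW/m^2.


T_Curie - T_surf = 505 - 21 = 484 C
Convert q to W/m^2: 78.3 mW/m^2 = 0.0783 W/m^2
d = 484 * 3.8 / 0.0783 = 23489.14 m

23489.14


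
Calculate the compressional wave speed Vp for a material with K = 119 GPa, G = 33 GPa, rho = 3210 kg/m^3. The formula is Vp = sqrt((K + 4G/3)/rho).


First compute the effective modulus:
K + 4G/3 = 119e9 + 4*33e9/3 = 163000000000.0 Pa
Then divide by density:
163000000000.0 / 3210 = 50778816.1994 Pa/(kg/m^3)
Take the square root:
Vp = sqrt(50778816.1994) = 7125.93 m/s

7125.93


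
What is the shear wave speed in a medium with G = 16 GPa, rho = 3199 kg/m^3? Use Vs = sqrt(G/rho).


Convert G to Pa: G = 16e9 Pa
Compute G/rho = 16e9 / 3199 = 5001562.9884
Vs = sqrt(5001562.9884) = 2236.42 m/s

2236.42


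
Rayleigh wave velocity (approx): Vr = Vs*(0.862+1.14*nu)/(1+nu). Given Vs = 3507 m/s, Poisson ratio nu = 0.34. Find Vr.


Numerator factor = 0.862 + 1.14*0.34 = 1.2496
Denominator = 1 + 0.34 = 1.34
Vr = 3507 * 1.2496 / 1.34 = 3270.41 m/s

3270.41


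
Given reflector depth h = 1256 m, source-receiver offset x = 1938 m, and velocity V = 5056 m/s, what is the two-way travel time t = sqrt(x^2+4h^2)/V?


x^2 + 4h^2 = 1938^2 + 4*1256^2 = 3755844 + 6310144 = 10065988
sqrt(10065988) = 3172.6941
t = 3172.6941 / 5056 = 0.6275 s

0.6275


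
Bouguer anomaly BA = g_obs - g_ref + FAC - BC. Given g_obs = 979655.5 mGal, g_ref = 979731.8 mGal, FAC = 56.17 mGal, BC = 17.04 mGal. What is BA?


BA = g_obs - g_ref + FAC - BC
= 979655.5 - 979731.8 + 56.17 - 17.04
= -37.17 mGal

-37.17


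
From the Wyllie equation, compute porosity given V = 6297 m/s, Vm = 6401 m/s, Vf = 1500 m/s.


1/V - 1/Vm = 1/6297 - 1/6401 = 2.58e-06
1/Vf - 1/Vm = 1/1500 - 1/6401 = 0.00051044
phi = 2.58e-06 / 0.00051044 = 0.0051

0.0051


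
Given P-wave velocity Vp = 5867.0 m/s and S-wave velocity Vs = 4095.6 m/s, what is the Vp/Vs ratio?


Vp/Vs = 5867.0 / 4095.6
= 1.4325

1.4325


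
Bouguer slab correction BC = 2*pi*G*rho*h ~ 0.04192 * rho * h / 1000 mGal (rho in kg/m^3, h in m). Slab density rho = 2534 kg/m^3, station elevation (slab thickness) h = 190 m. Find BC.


BC = 0.04192 * rho * h / 1000
= 0.04192 * 2534 * 190 / 1000
= 20.1828 mGal

20.1828


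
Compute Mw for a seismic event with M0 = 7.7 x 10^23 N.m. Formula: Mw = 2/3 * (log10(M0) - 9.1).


log10(M0) = log10(7.7 x 10^23) = 23.8865
Mw = 2/3 * (23.8865 - 9.1)
= 2/3 * 14.7865
= 9.86

9.86


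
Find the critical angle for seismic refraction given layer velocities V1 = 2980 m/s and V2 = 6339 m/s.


V1/V2 = 2980/6339 = 0.470106
theta_c = arcsin(0.470106) = 28.0412 degrees

28.0412


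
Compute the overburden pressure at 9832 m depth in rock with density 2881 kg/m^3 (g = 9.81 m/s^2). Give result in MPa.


P = rho * g * z / 1e6
= 2881 * 9.81 * 9832 / 1e6
= 277877981.52 / 1e6
= 277.878 MPa

277.878


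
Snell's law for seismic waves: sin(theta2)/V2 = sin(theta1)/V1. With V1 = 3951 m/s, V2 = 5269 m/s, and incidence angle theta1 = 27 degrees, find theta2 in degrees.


sin(theta1) = sin(27 deg) = 0.45399
sin(theta2) = V2/V1 * sin(theta1) = 5269/3951 * 0.45399 = 0.605436
theta2 = arcsin(0.605436) = 37.2602 degrees

37.2602


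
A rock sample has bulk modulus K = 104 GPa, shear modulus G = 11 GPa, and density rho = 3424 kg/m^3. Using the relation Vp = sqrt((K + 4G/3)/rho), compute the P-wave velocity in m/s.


First compute the effective modulus:
K + 4G/3 = 104e9 + 4*11e9/3 = 118666666666.67 Pa
Then divide by density:
118666666666.67 / 3424 = 34657320.8723 Pa/(kg/m^3)
Take the square root:
Vp = sqrt(34657320.8723) = 5887.05 m/s

5887.05


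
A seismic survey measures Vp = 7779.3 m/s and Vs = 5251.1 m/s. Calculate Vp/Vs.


Vp/Vs = 7779.3 / 5251.1
= 1.4815

1.4815


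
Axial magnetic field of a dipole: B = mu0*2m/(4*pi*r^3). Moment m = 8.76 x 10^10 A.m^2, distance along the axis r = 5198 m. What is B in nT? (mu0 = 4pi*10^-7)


m = 8.76 x 10^10 = 87600000000 A.m^2
2m = 175200000000 A.m^2
r^3 = 5198^3 = 140445822392
B = (4pi*10^-7) * 175200000000 / (4*pi * 140445822392) * 1e9
= 220162.813164 / 1764894255416.34 * 1e9
= 124.7456 nT

124.7456


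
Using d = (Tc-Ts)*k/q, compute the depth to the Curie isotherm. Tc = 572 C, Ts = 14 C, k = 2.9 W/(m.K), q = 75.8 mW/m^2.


T_Curie - T_surf = 572 - 14 = 558 C
Convert q to W/m^2: 75.8 mW/m^2 = 0.0758 W/m^2
d = 558 * 2.9 / 0.0758 = 21348.28 m

21348.28


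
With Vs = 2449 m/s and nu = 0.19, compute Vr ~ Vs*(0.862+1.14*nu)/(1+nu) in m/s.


Numerator factor = 0.862 + 1.14*0.19 = 1.0786
Denominator = 1 + 0.19 = 1.19
Vr = 2449 * 1.0786 / 1.19 = 2219.74 m/s

2219.74


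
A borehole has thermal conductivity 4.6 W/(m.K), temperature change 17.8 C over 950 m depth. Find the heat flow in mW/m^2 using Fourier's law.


q = k * dT / dz * 1000
= 4.6 * 17.8 / 950 * 1000
= 0.086189 * 1000
= 86.1895 mW/m^2

86.1895


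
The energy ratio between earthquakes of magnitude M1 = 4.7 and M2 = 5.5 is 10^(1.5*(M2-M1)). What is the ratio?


M2 - M1 = 5.5 - 4.7 = 0.8
1.5 * 0.8 = 1.2
ratio = 10^1.2 = 15.85

15.85


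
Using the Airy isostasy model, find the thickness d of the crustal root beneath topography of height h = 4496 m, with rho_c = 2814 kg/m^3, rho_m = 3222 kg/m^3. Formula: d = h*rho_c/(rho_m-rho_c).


rho_m - rho_c = 3222 - 2814 = 408
d = 4496 * 2814 / 408
= 12651744 / 408
= 31009.18 m

31009.18


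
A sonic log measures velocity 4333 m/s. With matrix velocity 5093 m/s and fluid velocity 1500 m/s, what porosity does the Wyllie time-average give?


1/V - 1/Vm = 1/4333 - 1/5093 = 3.444e-05
1/Vf - 1/Vm = 1/1500 - 1/5093 = 0.00047032
phi = 3.444e-05 / 0.00047032 = 0.0732

0.0732


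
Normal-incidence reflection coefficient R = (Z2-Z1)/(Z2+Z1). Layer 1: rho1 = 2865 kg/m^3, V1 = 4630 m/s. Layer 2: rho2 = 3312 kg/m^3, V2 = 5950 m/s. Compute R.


Z1 = 2865 * 4630 = 13264950
Z2 = 3312 * 5950 = 19706400
R = (19706400 - 13264950) / (19706400 + 13264950) = 6441450 / 32971350 = 0.1954

0.1954


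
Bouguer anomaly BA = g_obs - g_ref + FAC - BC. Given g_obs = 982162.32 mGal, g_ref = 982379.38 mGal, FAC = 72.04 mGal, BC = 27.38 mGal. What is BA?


BA = g_obs - g_ref + FAC - BC
= 982162.32 - 982379.38 + 72.04 - 27.38
= -172.4 mGal

-172.4


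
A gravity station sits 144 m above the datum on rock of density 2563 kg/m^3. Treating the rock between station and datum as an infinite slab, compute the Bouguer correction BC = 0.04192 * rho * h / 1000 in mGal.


BC = 0.04192 * rho * h / 1000
= 0.04192 * 2563 * 144 / 1000
= 15.4715 mGal

15.4715


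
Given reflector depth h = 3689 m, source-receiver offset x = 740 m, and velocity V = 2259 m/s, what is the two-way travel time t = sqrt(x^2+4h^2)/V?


x^2 + 4h^2 = 740^2 + 4*3689^2 = 547600 + 54434884 = 54982484
sqrt(54982484) = 7415.0175
t = 7415.0175 / 2259 = 3.2824 s

3.2824


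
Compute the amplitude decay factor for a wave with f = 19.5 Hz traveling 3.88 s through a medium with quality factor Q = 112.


pi*f*t/Q = pi*19.5*3.88/112 = 2.122258
A/A0 = exp(-2.122258) = 0.119761

0.119761


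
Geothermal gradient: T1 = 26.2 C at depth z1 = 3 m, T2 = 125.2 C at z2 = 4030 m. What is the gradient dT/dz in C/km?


dT = 125.2 - 26.2 = 99.0 C
dz = 4030 - 3 = 4027 m
gradient = dT/dz * 1000 = 99.0/4027 * 1000 = 24.5841 C/km

24.5841


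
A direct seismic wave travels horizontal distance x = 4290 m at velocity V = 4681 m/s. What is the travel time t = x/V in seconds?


t = x / V
= 4290 / 4681
= 0.9165 s

0.9165


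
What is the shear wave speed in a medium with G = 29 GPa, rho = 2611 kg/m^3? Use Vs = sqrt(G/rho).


Convert G to Pa: G = 29e9 Pa
Compute G/rho = 29e9 / 2611 = 11106855.6109
Vs = sqrt(11106855.6109) = 3332.69 m/s

3332.69


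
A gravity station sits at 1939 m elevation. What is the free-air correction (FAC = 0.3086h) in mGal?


FAC = 0.3086 * h
= 0.3086 * 1939
= 598.3754 mGal

598.3754


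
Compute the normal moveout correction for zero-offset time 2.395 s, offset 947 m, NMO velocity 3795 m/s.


x/Vnmo = 947/3795 = 0.249539
(x/Vnmo)^2 = 0.06227
t0^2 = 5.736025
sqrt(5.736025 + 0.06227) = 2.407965
dt = 2.407965 - 2.395 = 0.012965

0.012965


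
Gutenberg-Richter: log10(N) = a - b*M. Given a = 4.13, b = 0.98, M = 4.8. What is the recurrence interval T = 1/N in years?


log10(N) = 4.13 - 0.98*4.8 = -0.574
N = 10^-0.574 = 0.266686
T = 1/N = 1/0.266686 = 3.7497 years

3.7497


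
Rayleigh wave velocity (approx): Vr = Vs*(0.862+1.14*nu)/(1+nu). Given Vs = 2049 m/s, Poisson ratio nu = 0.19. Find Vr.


Numerator factor = 0.862 + 1.14*0.19 = 1.0786
Denominator = 1 + 0.19 = 1.19
Vr = 2049 * 1.0786 / 1.19 = 1857.19 m/s

1857.19


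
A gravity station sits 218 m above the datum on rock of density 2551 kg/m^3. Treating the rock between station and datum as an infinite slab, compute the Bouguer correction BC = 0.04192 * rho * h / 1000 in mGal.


BC = 0.04192 * rho * h / 1000
= 0.04192 * 2551 * 218 / 1000
= 23.3125 mGal

23.3125


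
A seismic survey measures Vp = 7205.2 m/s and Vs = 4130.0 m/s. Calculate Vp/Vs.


Vp/Vs = 7205.2 / 4130.0
= 1.7446

1.7446


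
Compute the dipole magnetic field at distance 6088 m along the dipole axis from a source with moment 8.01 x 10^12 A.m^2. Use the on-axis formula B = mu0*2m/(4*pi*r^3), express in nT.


m = 8.01 x 10^12 = 8010000000000 A.m^2
2m = 16020000000000 A.m^2
r^3 = 6088^3 = 225644073472
B = (4pi*10^-7) * 16020000000000 / (4*pi * 225644073472) * 1e9
= 20131325.724203 / 2835527054182.84 * 1e9
= 7099.6768 nT

7099.6768


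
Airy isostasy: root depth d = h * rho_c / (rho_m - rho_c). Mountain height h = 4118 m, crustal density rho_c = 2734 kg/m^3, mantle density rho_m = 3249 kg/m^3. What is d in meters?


rho_m - rho_c = 3249 - 2734 = 515
d = 4118 * 2734 / 515
= 11258612 / 515
= 21861.38 m

21861.38


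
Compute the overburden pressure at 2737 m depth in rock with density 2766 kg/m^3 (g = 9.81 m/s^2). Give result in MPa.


P = rho * g * z / 1e6
= 2766 * 9.81 * 2737 / 1e6
= 74267017.02 / 1e6
= 74.267 MPa

74.267


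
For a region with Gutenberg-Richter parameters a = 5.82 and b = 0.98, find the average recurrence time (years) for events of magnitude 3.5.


log10(N) = 5.82 - 0.98*3.5 = 2.39
N = 10^2.39 = 245.470892
T = 1/N = 1/245.470892 = 0.0041 years

0.0041


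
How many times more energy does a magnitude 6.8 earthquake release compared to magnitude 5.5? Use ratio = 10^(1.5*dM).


M2 - M1 = 6.8 - 5.5 = 1.3
1.5 * 1.3 = 1.95
ratio = 10^1.95 = 89.13

89.13


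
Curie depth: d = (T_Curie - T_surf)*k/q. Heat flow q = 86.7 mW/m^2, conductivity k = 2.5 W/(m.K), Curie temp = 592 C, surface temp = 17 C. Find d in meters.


T_Curie - T_surf = 592 - 17 = 575 C
Convert q to W/m^2: 86.7 mW/m^2 = 0.0867 W/m^2
d = 575 * 2.5 / 0.0867 = 16580.16 m

16580.16


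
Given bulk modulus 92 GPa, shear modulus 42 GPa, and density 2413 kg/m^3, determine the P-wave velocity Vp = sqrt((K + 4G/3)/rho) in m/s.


First compute the effective modulus:
K + 4G/3 = 92e9 + 4*42e9/3 = 148000000000.0 Pa
Then divide by density:
148000000000.0 / 2413 = 61334438.4584 Pa/(kg/m^3)
Take the square root:
Vp = sqrt(61334438.4584) = 7831.63 m/s

7831.63


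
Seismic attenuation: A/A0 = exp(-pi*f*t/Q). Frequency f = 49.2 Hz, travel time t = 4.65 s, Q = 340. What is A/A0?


pi*f*t/Q = pi*49.2*4.65/340 = 2.113922
A/A0 = exp(-2.113922) = 0.120763

0.120763


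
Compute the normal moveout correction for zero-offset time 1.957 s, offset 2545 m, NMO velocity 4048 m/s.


x/Vnmo = 2545/4048 = 0.628706
(x/Vnmo)^2 = 0.395271
t0^2 = 3.829849
sqrt(3.829849 + 0.395271) = 2.05551
dt = 2.05551 - 1.957 = 0.09851

0.09851


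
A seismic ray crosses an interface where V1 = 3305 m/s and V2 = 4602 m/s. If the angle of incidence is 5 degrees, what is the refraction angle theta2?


sin(theta1) = sin(5 deg) = 0.087156
sin(theta2) = V2/V1 * sin(theta1) = 4602/3305 * 0.087156 = 0.121359
theta2 = arcsin(0.121359) = 6.9705 degrees

6.9705


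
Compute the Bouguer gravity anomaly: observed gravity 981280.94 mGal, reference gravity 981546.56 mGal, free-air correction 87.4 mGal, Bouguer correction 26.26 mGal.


BA = g_obs - g_ref + FAC - BC
= 981280.94 - 981546.56 + 87.4 - 26.26
= -204.48 mGal

-204.48


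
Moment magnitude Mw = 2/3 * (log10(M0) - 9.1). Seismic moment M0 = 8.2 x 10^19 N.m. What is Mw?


log10(M0) = log10(8.2 x 10^19) = 19.9138
Mw = 2/3 * (19.9138 - 9.1)
= 2/3 * 10.8138
= 7.21

7.21


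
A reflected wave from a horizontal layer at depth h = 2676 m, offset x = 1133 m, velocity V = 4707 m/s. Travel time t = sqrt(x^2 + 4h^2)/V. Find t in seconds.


x^2 + 4h^2 = 1133^2 + 4*2676^2 = 1283689 + 28643904 = 29927593
sqrt(29927593) = 5470.6118
t = 5470.6118 / 4707 = 1.1622 s

1.1622


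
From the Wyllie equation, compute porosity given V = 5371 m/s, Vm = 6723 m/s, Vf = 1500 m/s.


1/V - 1/Vm = 1/5371 - 1/6723 = 3.744e-05
1/Vf - 1/Vm = 1/1500 - 1/6723 = 0.00051792
phi = 3.744e-05 / 0.00051792 = 0.0723

0.0723


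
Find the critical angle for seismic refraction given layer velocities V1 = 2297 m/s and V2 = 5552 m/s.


V1/V2 = 2297/5552 = 0.413725
theta_c = arcsin(0.413725) = 24.439 degrees

24.439


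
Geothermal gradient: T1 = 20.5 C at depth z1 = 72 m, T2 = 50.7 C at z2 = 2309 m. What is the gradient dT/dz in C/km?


dT = 50.7 - 20.5 = 30.2 C
dz = 2309 - 72 = 2237 m
gradient = dT/dz * 1000 = 30.2/2237 * 1000 = 13.5002 C/km

13.5002


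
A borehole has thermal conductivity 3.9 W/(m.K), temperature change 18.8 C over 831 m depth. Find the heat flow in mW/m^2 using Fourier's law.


q = k * dT / dz * 1000
= 3.9 * 18.8 / 831 * 1000
= 0.088231 * 1000
= 88.231 mW/m^2

88.231


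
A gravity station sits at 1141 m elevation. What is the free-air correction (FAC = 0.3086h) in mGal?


FAC = 0.3086 * h
= 0.3086 * 1141
= 352.1126 mGal

352.1126


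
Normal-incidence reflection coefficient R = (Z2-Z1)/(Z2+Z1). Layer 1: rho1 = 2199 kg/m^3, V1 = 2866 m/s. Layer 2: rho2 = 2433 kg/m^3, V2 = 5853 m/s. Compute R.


Z1 = 2199 * 2866 = 6302334
Z2 = 2433 * 5853 = 14240349
R = (14240349 - 6302334) / (14240349 + 6302334) = 7938015 / 20542683 = 0.3864

0.3864


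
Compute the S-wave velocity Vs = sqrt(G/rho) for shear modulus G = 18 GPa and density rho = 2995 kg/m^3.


Convert G to Pa: G = 18e9 Pa
Compute G/rho = 18e9 / 2995 = 6010016.6945
Vs = sqrt(6010016.6945) = 2451.53 m/s

2451.53


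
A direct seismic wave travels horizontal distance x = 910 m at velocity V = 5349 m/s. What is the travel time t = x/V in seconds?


t = x / V
= 910 / 5349
= 0.1701 s

0.1701


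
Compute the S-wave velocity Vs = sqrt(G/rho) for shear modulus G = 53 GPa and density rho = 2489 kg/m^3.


Convert G to Pa: G = 53e9 Pa
Compute G/rho = 53e9 / 2489 = 21293692.2459
Vs = sqrt(21293692.2459) = 4614.51 m/s

4614.51


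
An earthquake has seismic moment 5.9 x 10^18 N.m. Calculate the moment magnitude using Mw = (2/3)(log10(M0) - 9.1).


log10(M0) = log10(5.9 x 10^18) = 18.7709
Mw = 2/3 * (18.7709 - 9.1)
= 2/3 * 9.6709
= 6.45

6.45


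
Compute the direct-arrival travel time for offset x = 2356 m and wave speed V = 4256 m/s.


t = x / V
= 2356 / 4256
= 0.5536 s

0.5536


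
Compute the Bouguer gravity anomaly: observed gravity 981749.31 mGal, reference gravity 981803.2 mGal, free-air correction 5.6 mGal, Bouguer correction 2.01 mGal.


BA = g_obs - g_ref + FAC - BC
= 981749.31 - 981803.2 + 5.6 - 2.01
= -50.3 mGal

-50.3


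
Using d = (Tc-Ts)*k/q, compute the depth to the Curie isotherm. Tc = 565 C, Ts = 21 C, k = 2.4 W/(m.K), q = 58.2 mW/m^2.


T_Curie - T_surf = 565 - 21 = 544 C
Convert q to W/m^2: 58.2 mW/m^2 = 0.0582 W/m^2
d = 544 * 2.4 / 0.0582 = 22432.99 m

22432.99


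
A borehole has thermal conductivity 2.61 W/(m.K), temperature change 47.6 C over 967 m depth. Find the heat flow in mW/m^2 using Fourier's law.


q = k * dT / dz * 1000
= 2.61 * 47.6 / 967 * 1000
= 0.128476 * 1000
= 128.4757 mW/m^2

128.4757


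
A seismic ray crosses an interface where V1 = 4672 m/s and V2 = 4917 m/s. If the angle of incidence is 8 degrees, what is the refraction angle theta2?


sin(theta1) = sin(8 deg) = 0.139173
sin(theta2) = V2/V1 * sin(theta1) = 4917/4672 * 0.139173 = 0.146471
theta2 = arcsin(0.146471) = 8.4225 degrees

8.4225


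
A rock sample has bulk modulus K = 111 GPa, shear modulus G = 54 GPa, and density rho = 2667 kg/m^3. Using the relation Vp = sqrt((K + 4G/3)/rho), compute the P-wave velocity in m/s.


First compute the effective modulus:
K + 4G/3 = 111e9 + 4*54e9/3 = 183000000000.0 Pa
Then divide by density:
183000000000.0 / 2667 = 68616422.9471 Pa/(kg/m^3)
Take the square root:
Vp = sqrt(68616422.9471) = 8283.5 m/s

8283.5


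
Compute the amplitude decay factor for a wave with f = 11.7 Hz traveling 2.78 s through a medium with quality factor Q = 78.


pi*f*t/Q = pi*11.7*2.78/78 = 1.310044
A/A0 = exp(-1.310044) = 0.269808

0.269808


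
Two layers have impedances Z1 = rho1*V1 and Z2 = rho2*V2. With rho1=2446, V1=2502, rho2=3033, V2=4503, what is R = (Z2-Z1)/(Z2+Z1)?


Z1 = 2446 * 2502 = 6119892
Z2 = 3033 * 4503 = 13657599
R = (13657599 - 6119892) / (13657599 + 6119892) = 7537707 / 19777491 = 0.3811

0.3811


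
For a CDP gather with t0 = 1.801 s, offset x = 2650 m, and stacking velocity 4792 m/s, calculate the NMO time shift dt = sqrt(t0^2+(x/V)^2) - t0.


x/Vnmo = 2650/4792 = 0.553005
(x/Vnmo)^2 = 0.305815
t0^2 = 3.243601
sqrt(3.243601 + 0.305815) = 1.883989
dt = 1.883989 - 1.801 = 0.082989

0.082989


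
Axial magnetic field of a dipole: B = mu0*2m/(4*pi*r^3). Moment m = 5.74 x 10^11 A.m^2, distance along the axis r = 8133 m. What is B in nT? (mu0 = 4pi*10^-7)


m = 5.74 x 10^11 = 574000000000 A.m^2
2m = 1148000000000 A.m^2
r^3 = 8133^3 = 537962888637
B = (4pi*10^-7) * 1148000000000 / (4*pi * 537962888637) * 1e9
= 1442619.346528 / 6760241035383.77 * 1e9
= 213.3976 nT

213.3976


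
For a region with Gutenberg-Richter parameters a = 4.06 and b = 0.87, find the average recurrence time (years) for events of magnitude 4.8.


log10(N) = 4.06 - 0.87*4.8 = -0.116
N = 10^-0.116 = 0.765597
T = 1/N = 1/0.765597 = 1.3062 years

1.3062


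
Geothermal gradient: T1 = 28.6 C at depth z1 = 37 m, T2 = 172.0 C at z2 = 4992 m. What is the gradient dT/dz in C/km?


dT = 172.0 - 28.6 = 143.4 C
dz = 4992 - 37 = 4955 m
gradient = dT/dz * 1000 = 143.4/4955 * 1000 = 28.9405 C/km

28.9405


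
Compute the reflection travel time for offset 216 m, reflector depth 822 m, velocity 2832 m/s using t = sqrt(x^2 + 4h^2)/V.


x^2 + 4h^2 = 216^2 + 4*822^2 = 46656 + 2702736 = 2749392
sqrt(2749392) = 1658.1291
t = 1658.1291 / 2832 = 0.5855 s

0.5855


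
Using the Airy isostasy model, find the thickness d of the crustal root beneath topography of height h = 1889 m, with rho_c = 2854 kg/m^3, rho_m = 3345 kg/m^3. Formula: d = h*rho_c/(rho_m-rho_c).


rho_m - rho_c = 3345 - 2854 = 491
d = 1889 * 2854 / 491
= 5391206 / 491
= 10980.05 m

10980.05


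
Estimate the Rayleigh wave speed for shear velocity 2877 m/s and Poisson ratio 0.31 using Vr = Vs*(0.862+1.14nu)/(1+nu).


Numerator factor = 0.862 + 1.14*0.31 = 1.2154
Denominator = 1 + 0.31 = 1.31
Vr = 2877 * 1.2154 / 1.31 = 2669.24 m/s

2669.24


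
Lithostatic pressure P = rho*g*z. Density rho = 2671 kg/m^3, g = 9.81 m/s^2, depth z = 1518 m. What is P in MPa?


P = rho * g * z / 1e6
= 2671 * 9.81 * 1518 / 1e6
= 39775410.18 / 1e6
= 39.7754 MPa

39.7754


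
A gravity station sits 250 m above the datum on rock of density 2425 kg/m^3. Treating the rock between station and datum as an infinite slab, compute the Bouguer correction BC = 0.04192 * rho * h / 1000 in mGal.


BC = 0.04192 * rho * h / 1000
= 0.04192 * 2425 * 250 / 1000
= 25.414 mGal

25.414


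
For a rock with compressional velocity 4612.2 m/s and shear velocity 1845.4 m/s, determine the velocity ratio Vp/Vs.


Vp/Vs = 4612.2 / 1845.4
= 2.4993

2.4993


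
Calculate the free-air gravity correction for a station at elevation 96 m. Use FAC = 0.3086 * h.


FAC = 0.3086 * h
= 0.3086 * 96
= 29.6256 mGal

29.6256


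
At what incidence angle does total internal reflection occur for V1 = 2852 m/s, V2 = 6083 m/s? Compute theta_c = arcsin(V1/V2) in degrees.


V1/V2 = 2852/6083 = 0.468848
theta_c = arcsin(0.468848) = 27.9595 degrees

27.9595


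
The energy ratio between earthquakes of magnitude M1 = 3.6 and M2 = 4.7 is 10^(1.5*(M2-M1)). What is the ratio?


M2 - M1 = 4.7 - 3.6 = 1.1
1.5 * 1.1 = 1.65
ratio = 10^1.65 = 44.67

44.67


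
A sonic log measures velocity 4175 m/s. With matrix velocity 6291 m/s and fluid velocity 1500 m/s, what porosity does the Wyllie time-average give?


1/V - 1/Vm = 1/4175 - 1/6291 = 8.056e-05
1/Vf - 1/Vm = 1/1500 - 1/6291 = 0.00050771
phi = 8.056e-05 / 0.00050771 = 0.1587

0.1587


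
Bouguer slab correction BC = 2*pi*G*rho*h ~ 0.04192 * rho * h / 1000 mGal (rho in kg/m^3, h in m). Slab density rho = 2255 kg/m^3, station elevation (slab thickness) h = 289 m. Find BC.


BC = 0.04192 * rho * h / 1000
= 0.04192 * 2255 * 289 / 1000
= 27.3191 mGal

27.3191


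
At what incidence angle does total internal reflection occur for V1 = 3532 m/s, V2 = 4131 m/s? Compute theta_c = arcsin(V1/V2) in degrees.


V1/V2 = 3532/4131 = 0.854999
theta_c = arcsin(0.854999) = 58.7596 degrees

58.7596


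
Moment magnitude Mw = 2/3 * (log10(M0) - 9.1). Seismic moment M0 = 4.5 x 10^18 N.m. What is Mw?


log10(M0) = log10(4.5 x 10^18) = 18.6532
Mw = 2/3 * (18.6532 - 9.1)
= 2/3 * 9.5532
= 6.37

6.37


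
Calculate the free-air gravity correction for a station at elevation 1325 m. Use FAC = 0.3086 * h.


FAC = 0.3086 * h
= 0.3086 * 1325
= 408.895 mGal

408.895


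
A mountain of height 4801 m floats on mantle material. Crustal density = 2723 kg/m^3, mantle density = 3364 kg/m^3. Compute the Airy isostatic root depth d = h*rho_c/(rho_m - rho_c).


rho_m - rho_c = 3364 - 2723 = 641
d = 4801 * 2723 / 641
= 13073123 / 641
= 20394.89 m

20394.89


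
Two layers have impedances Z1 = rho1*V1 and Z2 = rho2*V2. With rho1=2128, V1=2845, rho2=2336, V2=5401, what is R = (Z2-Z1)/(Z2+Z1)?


Z1 = 2128 * 2845 = 6054160
Z2 = 2336 * 5401 = 12616736
R = (12616736 - 6054160) / (12616736 + 6054160) = 6562576 / 18670896 = 0.3515

0.3515


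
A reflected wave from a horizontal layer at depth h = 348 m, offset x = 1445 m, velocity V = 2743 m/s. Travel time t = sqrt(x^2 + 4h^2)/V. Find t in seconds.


x^2 + 4h^2 = 1445^2 + 4*348^2 = 2088025 + 484416 = 2572441
sqrt(2572441) = 1603.8831
t = 1603.8831 / 2743 = 0.5847 s

0.5847


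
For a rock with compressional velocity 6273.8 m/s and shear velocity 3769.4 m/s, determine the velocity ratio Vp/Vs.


Vp/Vs = 6273.8 / 3769.4
= 1.6644

1.6644


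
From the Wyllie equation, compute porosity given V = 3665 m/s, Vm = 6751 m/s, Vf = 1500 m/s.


1/V - 1/Vm = 1/3665 - 1/6751 = 0.00012473
1/Vf - 1/Vm = 1/1500 - 1/6751 = 0.00051854
phi = 0.00012473 / 0.00051854 = 0.2405

0.2405


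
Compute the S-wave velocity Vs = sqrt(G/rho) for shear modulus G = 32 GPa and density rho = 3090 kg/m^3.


Convert G to Pa: G = 32e9 Pa
Compute G/rho = 32e9 / 3090 = 10355987.055
Vs = sqrt(10355987.055) = 3218.07 m/s

3218.07


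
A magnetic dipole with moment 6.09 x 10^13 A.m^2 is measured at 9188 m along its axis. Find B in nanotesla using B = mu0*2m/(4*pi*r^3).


m = 6.09 x 10^13 = 60900000000000 A.m^2
2m = 121800000000000 A.m^2
r^3 = 9188^3 = 775644932672
B = (4pi*10^-7) * 121800000000000 / (4*pi * 775644932672) * 1e9
= 153058394.082895 / 9747041689106.02 * 1e9
= 15703.0614 nT

15703.0614


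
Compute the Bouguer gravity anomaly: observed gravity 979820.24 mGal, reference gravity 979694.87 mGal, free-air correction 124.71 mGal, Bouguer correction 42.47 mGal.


BA = g_obs - g_ref + FAC - BC
= 979820.24 - 979694.87 + 124.71 - 42.47
= 207.61 mGal

207.61


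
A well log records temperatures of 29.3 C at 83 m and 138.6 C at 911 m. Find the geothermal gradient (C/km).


dT = 138.6 - 29.3 = 109.3 C
dz = 911 - 83 = 828 m
gradient = dT/dz * 1000 = 109.3/828 * 1000 = 132.0048 C/km

132.0048


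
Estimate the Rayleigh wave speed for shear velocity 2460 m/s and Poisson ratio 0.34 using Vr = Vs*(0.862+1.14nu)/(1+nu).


Numerator factor = 0.862 + 1.14*0.34 = 1.2496
Denominator = 1 + 0.34 = 1.34
Vr = 2460 * 1.2496 / 1.34 = 2294.04 m/s

2294.04


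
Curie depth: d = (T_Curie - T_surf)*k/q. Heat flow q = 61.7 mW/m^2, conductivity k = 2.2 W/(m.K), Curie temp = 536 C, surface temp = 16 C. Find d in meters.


T_Curie - T_surf = 536 - 16 = 520 C
Convert q to W/m^2: 61.7 mW/m^2 = 0.0617 W/m^2
d = 520 * 2.2 / 0.0617 = 18541.33 m

18541.33
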